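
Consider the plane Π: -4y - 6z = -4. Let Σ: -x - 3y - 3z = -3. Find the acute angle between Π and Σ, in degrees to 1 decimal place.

cos θ = |n₁·n₂| / (|n₁||n₂|) = |30| / (√52 · √19).
θ = arccos(0.95443) ≈ 17.4°.

17.4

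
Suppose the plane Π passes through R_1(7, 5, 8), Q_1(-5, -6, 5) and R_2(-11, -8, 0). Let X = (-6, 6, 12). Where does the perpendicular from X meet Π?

R_1Q_1 = (-12, -11, -3), R_1R_2 = (-18, -13, -8); a normal to Π is R_1Q_1 × R_1R_2 = (49, -42, -42).
Using R_1: Π has equation 49x - 42y - 42z = -203.
Foot = X − λn with λ = (n·X − d)/|n|² = (-1050 − (-203))/5929 = -1/7.
Foot = (-6, 6, 12) − (-1/7)·(49, -42, -42) = (1, 0, 6).

(1, 0, 6)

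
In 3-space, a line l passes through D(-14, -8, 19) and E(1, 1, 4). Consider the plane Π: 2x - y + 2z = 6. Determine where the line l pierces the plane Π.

(6, 4, -1)

A direction vector for l is E − D = (15, 9, -15).
Substitute r = (-14, -8, 19) + t(15, 9, -15) into the plane: 18 + (-9)t = 6, so t = 4/3.
Intersection: (-14, -8, 19) + (4/3)·(15, 9, -15) = (6, 4, -1).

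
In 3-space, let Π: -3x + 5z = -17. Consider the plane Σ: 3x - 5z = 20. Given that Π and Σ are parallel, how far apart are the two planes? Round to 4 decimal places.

0.5145

Rescale Σ by 1/(-1): -3x + 5z = -20. Then distance = |-17 − (-20)| / √34 ≈ 0.5145.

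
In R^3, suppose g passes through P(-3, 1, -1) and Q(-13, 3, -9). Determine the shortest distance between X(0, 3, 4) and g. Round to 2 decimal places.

A direction vector for g is Q − P = (-10, 2, -8).
Taking (-3, 1, -1) on g with direction v = (-10, 2, -8): w = X − (-3, 1, -1) = (3, 2, 5), and w × v = (-26, -26, 26).
Distance = |w × v| / |v| = √2028 / √168 ≈ 3.47.

3.47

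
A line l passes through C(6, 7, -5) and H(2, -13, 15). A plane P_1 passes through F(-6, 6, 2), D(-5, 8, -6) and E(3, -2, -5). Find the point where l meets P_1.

A direction vector for l is H − C = (-4, -20, 20).
FD = (1, 2, -8), FE = (9, -8, -7); a normal to P_1 is FD × FE = (-78, -65, -26).
Using F: P_1 has equation -78x - 65y - 26z = 26.
Substitute r = (6, 7, -5) + t(-4, -20, 20) into the plane: -793 + 1092t = 26, so t = 3/4.
Intersection: (6, 7, -5) + (3/4)·(-4, -20, 20) = (3, -8, 10).

(3, -8, 10)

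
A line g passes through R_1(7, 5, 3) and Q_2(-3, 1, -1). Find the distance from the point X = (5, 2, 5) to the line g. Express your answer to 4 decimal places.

3.5548

A direction vector for g is Q_2 − R_1 = (-10, -4, -4).
Taking (7, 5, 3) on g with direction v = (-10, -4, -4): w = X − (7, 5, 3) = (-2, -3, 2), and w × v = (20, -28, -22).
Distance = |w × v| / |v| = √1668 / √132 ≈ 3.5548.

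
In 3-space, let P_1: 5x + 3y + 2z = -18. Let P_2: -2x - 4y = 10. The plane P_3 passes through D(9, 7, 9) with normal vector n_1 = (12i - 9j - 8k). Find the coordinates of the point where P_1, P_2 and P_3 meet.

(-3, -1, 0)

P_3: n_1·r = n_1·D gives 12x - 9y - 8z = -27.
Solving the 3×3 linear system 5x + 3y + 2z = -18, -2x - 4y = 10, 12x - 9y - 8z = -27 (e.g. by elimination or Cramer's rule, determinant = 244) gives (-3, -1, 0).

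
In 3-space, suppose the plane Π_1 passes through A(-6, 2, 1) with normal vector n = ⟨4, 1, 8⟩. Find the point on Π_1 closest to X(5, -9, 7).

Π_1: n·r = n·A gives 4x + y + 8z = -14.
Foot = X − λn with λ = (n·X − d)/|n|² = (67 − (-14))/81 = 1.
Foot = (5, -9, 7) − 1·(4, 1, 8) = (1, -10, -1).

(1, -10, -1)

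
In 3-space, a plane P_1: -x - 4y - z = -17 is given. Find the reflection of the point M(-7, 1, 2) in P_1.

(-5, 9, 4)

λ = (n·M − d)/|n|² = (1 − (-17))/18 = 1.
Reflection = M − 2λn = (-7, 1, 2) − 2·(-1, -4, -1) = (-5, 9, 4).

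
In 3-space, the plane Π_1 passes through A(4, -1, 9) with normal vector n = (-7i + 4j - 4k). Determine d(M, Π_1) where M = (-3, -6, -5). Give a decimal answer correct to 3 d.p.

9.444

Π_1: n·r = n·A gives -7x + 4y - 4z = -68.
n·M − d = (-7)·(-3) + (4)·(-6) + (-4)·(-5) − (-68) = 85; |n| = √81.
Distance = |85| / √81 = 85/√81 ≈ 9.444.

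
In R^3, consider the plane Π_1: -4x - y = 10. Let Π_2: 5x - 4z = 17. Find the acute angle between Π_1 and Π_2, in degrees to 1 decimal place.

cos θ = |n₁·n₂| / (|n₁||n₂|) = |-20| / (√17 · √41).
θ = arccos(0.75755) ≈ 40.8°.

40.8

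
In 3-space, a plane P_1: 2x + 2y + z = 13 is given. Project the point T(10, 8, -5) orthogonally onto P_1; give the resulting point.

Foot = T − λn with λ = (n·T − d)/|n|² = (31 − 13)/9 = 2.
Foot = (10, 8, -5) − 2·(2, 2, 1) = (6, 4, -7).

(6, 4, -7)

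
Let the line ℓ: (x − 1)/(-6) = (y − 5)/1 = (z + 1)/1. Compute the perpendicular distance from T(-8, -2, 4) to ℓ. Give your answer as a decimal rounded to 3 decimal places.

ℓ has direction (-6, 1, 1) through (1, 5, -1).
Taking (1, 5, -1) on ℓ with direction v = (-6, 1, 1): w = T − (1, 5, -1) = (-9, -7, 5), and w × v = (-12, -21, -51).
Distance = |w × v| / |v| = √3186 / √38 ≈ 9.157.

9.157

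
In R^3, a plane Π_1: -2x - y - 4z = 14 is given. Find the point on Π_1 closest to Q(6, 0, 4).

(2, -2, -4)

Foot = Q − λn with λ = (n·Q − d)/|n|² = (-28 − 14)/21 = -2.
Foot = (6, 0, 4) − (-2)·(-2, -1, -4) = (2, -2, -4).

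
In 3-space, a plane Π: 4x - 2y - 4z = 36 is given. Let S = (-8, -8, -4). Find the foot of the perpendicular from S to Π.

Foot = S − λn with λ = (n·S − d)/|n|² = (0 − 36)/36 = -1.
Foot = (-8, -8, -4) − (-1)·(4, -2, -4) = (-4, -10, -8).

(-4, -10, -8)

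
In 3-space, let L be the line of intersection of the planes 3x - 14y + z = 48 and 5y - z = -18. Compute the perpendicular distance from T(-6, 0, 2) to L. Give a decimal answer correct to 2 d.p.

6.62

Direction of L: (3, -14, 1) × (0, 5, -1) = (9, 3, 15).
A point on L: solving the two plane equations with x = -2 gives (-2, -4, -2).
Taking (-2, -4, -2) on L with direction v = (9, 3, 15): w = T − (-2, -4, -2) = (-4, 4, 4), and w × v = (48, 96, -48).
Distance = |w × v| / |v| = √13824 / √315 ≈ 6.62.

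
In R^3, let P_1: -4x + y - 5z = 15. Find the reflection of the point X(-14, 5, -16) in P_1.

λ = (n·X − d)/|n|² = (141 − 15)/42 = 3.
Reflection = X − 2λn = (-14, 5, -16) − 6·(-4, 1, -5) = (10, -1, 14).

(10, -1, 14)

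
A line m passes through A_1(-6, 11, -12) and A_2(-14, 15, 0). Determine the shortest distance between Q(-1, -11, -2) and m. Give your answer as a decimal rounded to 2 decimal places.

24.67

A direction vector for m is A_2 − A_1 = (-8, 4, 12).
Taking (-6, 11, -12) on m with direction v = (-8, 4, 12): w = Q − (-6, 11, -12) = (5, -22, 10), and w × v = (-304, -140, -156).
Distance = |w × v| / |v| = √136352 / √224 ≈ 24.67.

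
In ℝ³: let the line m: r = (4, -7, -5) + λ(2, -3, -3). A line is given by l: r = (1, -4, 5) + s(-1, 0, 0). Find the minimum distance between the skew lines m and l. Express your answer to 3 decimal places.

Common perpendicular direction n = (2, -3, -3) × (-1, 0, 0) = (0, 3, -3).
With w = (1, -4, 5) − (4, -7, -5) = (-3, 3, 10), w · n = -21.
Distance = |w · n| / |n| = |-21| / √18 ≈ 4.950.

4.950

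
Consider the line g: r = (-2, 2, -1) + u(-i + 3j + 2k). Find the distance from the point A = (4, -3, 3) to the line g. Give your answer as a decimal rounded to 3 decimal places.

Taking (-2, 2, -1) on g with direction v = (-1, 3, 2): w = A − (-2, 2, -1) = (6, -5, 4), and w × v = (-22, -16, 13).
Distance = |w × v| / |v| = √909 / √14 ≈ 8.058.

8.058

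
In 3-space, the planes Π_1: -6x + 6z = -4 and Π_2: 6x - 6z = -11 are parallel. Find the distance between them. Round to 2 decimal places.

1.77

Rescale Π_2 by 1/(-1): -6x + 6z = 11. Then distance = |-4 − 11| / √72 ≈ 1.77.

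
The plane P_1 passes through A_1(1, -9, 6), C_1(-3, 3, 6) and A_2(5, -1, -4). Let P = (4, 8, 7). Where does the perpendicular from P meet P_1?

(-2, 6, 3)

A_1C_1 = (-4, 12, 0), A_1A_2 = (4, 8, -10); a normal to P_1 is A_1C_1 × A_1A_2 = (-120, -40, -80).
Using A_1: P_1 has equation -120x - 40y - 80z = -240.
Foot = P − λn with λ = (n·P − d)/|n|² = (-1360 − (-240))/22400 = -1/20.
Foot = (4, 8, 7) − (-1/20)·(-120, -40, -80) = (-2, 6, 3).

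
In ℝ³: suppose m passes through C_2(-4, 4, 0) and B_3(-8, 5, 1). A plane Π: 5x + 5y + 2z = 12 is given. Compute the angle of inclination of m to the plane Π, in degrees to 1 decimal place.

A direction vector for m is B_3 − C_2 = (-4, 1, 1).
sin θ = |n·v| / (|n||v|) = |-13| / (√54 · √18) = 0.41698.
θ ≈ 24.6°.

24.6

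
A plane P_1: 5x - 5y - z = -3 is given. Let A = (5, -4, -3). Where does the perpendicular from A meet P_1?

Foot = A − λn with λ = (n·A − d)/|n|² = (48 − (-3))/51 = 1.
Foot = (5, -4, -3) − 1·(5, -5, -1) = (0, 1, -2).

(0, 1, -2)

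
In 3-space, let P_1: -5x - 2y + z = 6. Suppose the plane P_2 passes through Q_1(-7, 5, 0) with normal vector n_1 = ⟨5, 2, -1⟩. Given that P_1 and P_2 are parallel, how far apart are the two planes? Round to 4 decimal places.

3.4689

P_2: n_1·r = n_1·Q_1 gives 5x + 2y - z = -25.
Rescale P_2 by 1/(-1): -5x - 2y + z = 25. Then distance = |6 − 25| / √30 ≈ 3.4689.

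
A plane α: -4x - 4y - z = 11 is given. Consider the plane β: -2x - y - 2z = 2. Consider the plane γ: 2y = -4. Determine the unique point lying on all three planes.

(-1, -2, 1)

Solving the 3×3 linear system -4x - 4y - z = 11, -2x - y - 2z = 2, 2y = -4 (e.g. by elimination or Cramer's rule, determinant = -12) gives (-1, -2, 1).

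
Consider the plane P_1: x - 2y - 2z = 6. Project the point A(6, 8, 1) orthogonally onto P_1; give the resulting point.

(8, 4, -3)

Foot = A − λn with λ = (n·A − d)/|n|² = (-12 − 6)/9 = -2.
Foot = (6, 8, 1) − (-2)·(1, -2, -2) = (8, 4, -3).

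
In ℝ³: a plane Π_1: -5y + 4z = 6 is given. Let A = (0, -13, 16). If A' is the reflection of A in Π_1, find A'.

λ = (n·A − d)/|n|² = (129 − 6)/41 = 3.
Reflection = A − 2λn = (0, -13, 16) − 6·(0, -5, 4) = (0, 17, -8).

(0, 17, -8)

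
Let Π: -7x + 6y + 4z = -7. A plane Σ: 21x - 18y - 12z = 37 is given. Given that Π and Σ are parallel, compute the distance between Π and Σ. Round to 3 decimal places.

Rescale Σ by 1/(-3): -7x + 6y + 4z = -37/3. Then distance = |-7 − (-37/3)| / √101 ≈ 0.531.

0.531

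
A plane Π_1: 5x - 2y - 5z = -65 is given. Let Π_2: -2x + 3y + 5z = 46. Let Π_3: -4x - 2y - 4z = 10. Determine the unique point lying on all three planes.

(-8, 5, 3)

Solving the 3×3 linear system 5x - 2y - 5z = -65, -2x + 3y + 5z = 46, -4x - 2y - 4z = 10 (e.g. by elimination or Cramer's rule, determinant = -34) gives (-8, 5, 3).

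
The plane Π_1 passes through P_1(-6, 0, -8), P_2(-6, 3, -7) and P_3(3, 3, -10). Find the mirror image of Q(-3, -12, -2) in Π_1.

P_1P_2 = (0, 3, 1), P_1P_3 = (9, 3, -2); a normal to Π_1 is P_1P_2 × P_1P_3 = (-9, 9, -27).
Using P_1: Π_1 has equation -9x + 9y - 27z = 270.
λ = (n·Q − d)/|n|² = (-27 − 270)/891 = -1/3.
Reflection = Q − 2λn = (-3, -12, -2) − (-2/3)·(-9, 9, -27) = (-9, -6, -20).

(-9, -6, -20)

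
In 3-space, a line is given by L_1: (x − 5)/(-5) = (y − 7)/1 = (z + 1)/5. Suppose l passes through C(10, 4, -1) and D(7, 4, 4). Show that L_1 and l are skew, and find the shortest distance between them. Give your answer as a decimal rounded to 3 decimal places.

L_1 has direction (-5, 1, 5) through (5, 7, -1).
A direction vector for l is D − C = (-3, 0, 5).
Common perpendicular direction n = (-5, 1, 5) × (-3, 0, 5) = (5, 10, 3).
With w = (10, 4, -1) − (5, 7, -1) = (5, -3, 0), w · n = -5.
Since n ≠ 0 the lines are not parallel, and w · n = -5 ≠ 0 so they do not intersect; hence they are skew.
Distance = |w · n| / |n| = |-5| / √134 ≈ 0.432.

0.432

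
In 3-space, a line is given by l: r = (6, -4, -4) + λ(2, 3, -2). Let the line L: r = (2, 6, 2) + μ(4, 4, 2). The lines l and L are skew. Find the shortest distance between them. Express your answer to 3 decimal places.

Common perpendicular direction n = (2, 3, -2) × (4, 4, 2) = (14, -12, -4).
With w = (2, 6, 2) − (6, -4, -4) = (-4, 10, 6), w · n = -200.
Distance = |w · n| / |n| = |-200| / √356 ≈ 10.600.

10.600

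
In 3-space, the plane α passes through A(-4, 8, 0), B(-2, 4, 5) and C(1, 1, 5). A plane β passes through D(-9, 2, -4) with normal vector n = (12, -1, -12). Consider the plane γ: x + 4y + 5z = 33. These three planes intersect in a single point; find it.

(0, 2, 5)

AB = (2, -4, 5), AC = (5, -7, 5); a normal to α is AB × AC = (15, 15, 6).
Using A: α has equation 15x + 15y + 6z = 60.
β: n·r = n·D gives 12x - y - 12z = -62.
Solving the 3×3 linear system 15x + 15y + 6z = 60, 12x - y - 12z = -62, x + 4y + 5z = 33 (e.g. by elimination or Cramer's rule, determinant = -141) gives (0, 2, 5).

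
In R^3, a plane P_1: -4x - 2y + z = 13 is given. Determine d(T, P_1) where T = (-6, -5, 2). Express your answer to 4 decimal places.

n·T − d = (-4)·(-6) + (-2)·(-5) + (1)·(2) − 13 = 23; |n| = √21.
Distance = |23| / √21 = 23/√21 ≈ 5.0190.

5.0190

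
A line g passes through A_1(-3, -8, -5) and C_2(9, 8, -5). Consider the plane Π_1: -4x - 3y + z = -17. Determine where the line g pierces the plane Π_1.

(3, 0, -5)

A direction vector for g is C_2 − A_1 = (12, 16, 0).
Substitute r = (-3, -8, -5) + t(12, 16, 0) into the plane: 31 + (-96)t = -17, so t = 1/2.
Intersection: (-3, -8, -5) + (1/2)·(12, 16, 0) = (3, 0, -5).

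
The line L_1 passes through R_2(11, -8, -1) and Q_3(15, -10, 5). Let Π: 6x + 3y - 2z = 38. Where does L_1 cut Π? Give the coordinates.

(7, -6, -7)

A direction vector for L_1 is Q_3 − R_2 = (4, -2, 6).
Substitute r = (11, -8, -1) + t(4, -2, 6) into the plane: 44 + 6t = 38, so t = -1.
Intersection: (11, -8, -1) + (-1)·(4, -2, 6) = (7, -6, -7).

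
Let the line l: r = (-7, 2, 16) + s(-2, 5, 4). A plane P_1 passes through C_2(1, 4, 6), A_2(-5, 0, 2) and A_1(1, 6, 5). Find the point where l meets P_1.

C_2A_2 = (-6, -4, -4), C_2A_1 = (0, 2, -1); a normal to P_1 is C_2A_2 × C_2A_1 = (12, -6, -12).
Using C_2: P_1 has equation 12x - 6y - 12z = -84.
Substitute r = (-7, 2, 16) + t(-2, 5, 4) into the plane: -288 + (-102)t = -84, so t = -2.
Intersection: (-7, 2, 16) + (-2)·(-2, 5, 4) = (-3, -8, 8).

(-3, -8, 8)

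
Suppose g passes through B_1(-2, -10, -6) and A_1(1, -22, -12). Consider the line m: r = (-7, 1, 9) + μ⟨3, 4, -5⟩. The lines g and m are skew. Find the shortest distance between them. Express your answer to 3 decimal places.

2.758

A direction vector for g is A_1 − B_1 = (3, -12, -6).
Common perpendicular direction n = (3, -12, -6) × (3, 4, -5) = (84, -3, 48).
With w = (-7, 1, 9) − (-2, -10, -6) = (-5, 11, 15), w · n = 267.
Distance = |w · n| / |n| = |267| / √9369 ≈ 2.758.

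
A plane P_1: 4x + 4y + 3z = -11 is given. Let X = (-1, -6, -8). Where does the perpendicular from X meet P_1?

Foot = X − λn with λ = (n·X − d)/|n|² = (-52 − (-11))/41 = -1.
Foot = (-1, -6, -8) − (-1)·(4, 4, 3) = (3, -2, -5).

(3, -2, -5)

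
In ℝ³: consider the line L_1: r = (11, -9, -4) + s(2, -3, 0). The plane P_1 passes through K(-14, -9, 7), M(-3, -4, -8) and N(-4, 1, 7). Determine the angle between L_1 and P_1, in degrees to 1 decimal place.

70.7

KM = (11, 5, -15), KN = (10, 10, 0); a normal to P_1 is KM × KN = (150, -150, 60).
Using K: P_1 has equation 150x - 150y + 60z = -330.
sin θ = |n·v| / (|n||v|) = |750| / (√48600 · √13) = 0.94356.
θ ≈ 70.7°.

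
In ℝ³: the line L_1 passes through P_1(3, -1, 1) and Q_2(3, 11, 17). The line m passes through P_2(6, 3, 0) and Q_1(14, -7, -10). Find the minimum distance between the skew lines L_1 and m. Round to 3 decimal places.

A direction vector for L_1 is Q_2 − P_1 = (0, 12, 16).
A direction vector for m is Q_1 − P_2 = (8, -10, -10).
Common perpendicular direction n = (0, 12, 16) × (8, -10, -10) = (40, 128, -96).
With w = (6, 3, 0) − (3, -1, 1) = (3, 4, -1), w · n = 728.
Distance = |w · n| / |n| = |728| / √27200 ≈ 4.414.

4.414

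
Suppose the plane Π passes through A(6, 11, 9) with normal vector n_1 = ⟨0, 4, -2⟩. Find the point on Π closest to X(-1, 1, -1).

(-1, 5, -3)

Π: n_1·r = n_1·A gives 4y - 2z = 26.
Foot = X − λn with λ = (n·X − d)/|n|² = (6 − 26)/20 = -1.
Foot = (-1, 1, -1) − (-1)·(0, 4, -2) = (-1, 5, -3).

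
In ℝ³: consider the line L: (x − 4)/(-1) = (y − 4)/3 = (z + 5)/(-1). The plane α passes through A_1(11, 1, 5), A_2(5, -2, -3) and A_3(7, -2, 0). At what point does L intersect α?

(5, 1, -4)

L has direction (-1, 3, -1) through (4, 4, -5).
A_1A_2 = (-6, -3, -8), A_1A_3 = (-4, -3, -5); a normal to α is A_1A_2 × A_1A_3 = (-9, 2, 6).
Using A_1: α has equation -9x + 2y + 6z = -67.
Substitute r = (4, 4, -5) + t(-1, 3, -1) into the plane: -58 + 9t = -67, so t = -1.
Intersection: (4, 4, -5) + (-1)·(-1, 3, -1) = (5, 1, -4).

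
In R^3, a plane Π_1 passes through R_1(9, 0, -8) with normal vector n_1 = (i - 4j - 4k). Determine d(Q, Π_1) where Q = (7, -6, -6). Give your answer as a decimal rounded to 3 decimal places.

Π_1: n_1·r = n_1·R_1 gives x - 4y - 4z = 41.
n·Q − d = (1)·(7) + (-4)·(-6) + (-4)·(-6) − 41 = 14; |n| = √33.
Distance = |14| / √33 = 14/√33 ≈ 2.437.

2.437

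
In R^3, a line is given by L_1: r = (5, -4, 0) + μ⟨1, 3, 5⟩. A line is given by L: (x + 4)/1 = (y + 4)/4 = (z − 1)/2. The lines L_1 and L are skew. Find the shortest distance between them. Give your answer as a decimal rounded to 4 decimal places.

L has direction (1, 4, 2) through (-4, -4, 1).
Common perpendicular direction n = (1, 3, 5) × (1, 4, 2) = (-14, 3, 1).
With w = (-4, -4, 1) − (5, -4, 0) = (-9, 0, 1), w · n = 127.
Distance = |w · n| / |n| = |127| / √206 ≈ 8.8485.

8.8485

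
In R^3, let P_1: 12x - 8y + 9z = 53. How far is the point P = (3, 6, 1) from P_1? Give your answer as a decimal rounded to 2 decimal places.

3.29

n·P − d = (12)·(3) + (-8)·(6) + (9)·(1) − 53 = -56; |n| = √289.
Distance = |-56| / √289 = 56/√289 ≈ 3.29.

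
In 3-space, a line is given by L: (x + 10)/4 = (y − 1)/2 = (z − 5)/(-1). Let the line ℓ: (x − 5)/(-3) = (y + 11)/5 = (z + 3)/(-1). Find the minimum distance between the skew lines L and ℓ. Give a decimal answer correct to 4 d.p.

L has direction (4, 2, -1) through (-10, 1, 5).
ℓ has direction (-3, 5, -1) through (5, -11, -3).
Common perpendicular direction n = (4, 2, -1) × (-3, 5, -1) = (3, 7, 26).
With w = (5, -11, -3) − (-10, 1, 5) = (15, -12, -8), w · n = -247.
Distance = |w · n| / |n| = |-247| / √734 ≈ 9.1169.

9.1169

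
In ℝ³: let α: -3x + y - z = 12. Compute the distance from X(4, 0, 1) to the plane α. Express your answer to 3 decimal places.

7.538

n·X − d = (-3)·(4) + (1)·(0) + (-1)·(1) − 12 = -25; |n| = √11.
Distance = |-25| / √11 = 25/√11 ≈ 7.538.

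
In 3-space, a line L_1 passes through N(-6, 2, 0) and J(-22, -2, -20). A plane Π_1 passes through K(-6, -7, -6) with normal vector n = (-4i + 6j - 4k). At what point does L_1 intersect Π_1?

A direction vector for L_1 is J − N = (-16, -4, -20).
Π_1: n·r = n·K gives -4x + 6y - 4z = 6.
Substitute r = (-6, 2, 0) + t(-16, -4, -20) into the plane: 36 + 120t = 6, so t = -1/4.
Intersection: (-6, 2, 0) + (-1/4)·(-16, -4, -20) = (-2, 3, 5).

(-2, 3, 5)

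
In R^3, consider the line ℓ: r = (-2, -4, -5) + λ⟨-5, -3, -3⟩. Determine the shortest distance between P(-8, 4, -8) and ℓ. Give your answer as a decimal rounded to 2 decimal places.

Taking (-2, -4, -5) on ℓ with direction v = (-5, -3, -3): w = P − (-2, -4, -5) = (-6, 8, -3), and w × v = (-33, -3, 58).
Distance = |w × v| / |v| = √4462 / √43 ≈ 10.19.

10.19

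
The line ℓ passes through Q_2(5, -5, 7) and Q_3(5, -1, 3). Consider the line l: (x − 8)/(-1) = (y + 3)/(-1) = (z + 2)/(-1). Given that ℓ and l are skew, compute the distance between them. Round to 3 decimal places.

5.307

A direction vector for ℓ is Q_3 − Q_2 = (0, 4, -4).
l has direction (-1, -1, -1) through (8, -3, -2).
Common perpendicular direction n = (0, 4, -4) × (-1, -1, -1) = (-8, 4, 4).
With w = (8, -3, -2) − (5, -5, 7) = (3, 2, -9), w · n = -52.
Distance = |w · n| / |n| = |-52| / √96 ≈ 5.307.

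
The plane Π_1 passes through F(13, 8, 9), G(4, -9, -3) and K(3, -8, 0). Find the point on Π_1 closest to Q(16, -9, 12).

FG = (-9, -17, -12), FK = (-10, -16, -9); a normal to Π_1 is FG × FK = (-39, 39, -26).
Using F: Π_1 has equation -39x + 39y - 26z = -429.
Foot = Q − λn with λ = (n·Q − d)/|n|² = (-1287 − (-429))/3718 = -3/13.
Foot = (16, -9, 12) − (-3/13)·(-39, 39, -26) = (7, 0, 6).

(7, 0, 6)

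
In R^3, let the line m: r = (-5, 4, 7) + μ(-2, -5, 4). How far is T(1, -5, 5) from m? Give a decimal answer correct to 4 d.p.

Taking (-5, 4, 7) on m with direction v = (-2, -5, 4): w = T − (-5, 4, 7) = (6, -9, -2), and w × v = (-46, -20, -48).
Distance = |w × v| / |v| = √4820 / √45 ≈ 10.3494.

10.3494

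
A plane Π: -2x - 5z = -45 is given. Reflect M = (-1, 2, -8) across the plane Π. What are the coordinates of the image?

λ = (n·M − d)/|n|² = (42 − (-45))/29 = 3.
Reflection = M − 2λn = (-1, 2, -8) − 6·(-2, 0, -5) = (11, 2, 22).

(11, 2, 22)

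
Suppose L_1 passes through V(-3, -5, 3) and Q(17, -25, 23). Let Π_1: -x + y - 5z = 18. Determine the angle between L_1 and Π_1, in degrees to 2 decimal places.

A direction vector for L_1 is Q − V = (20, -20, 20).
sin θ = |n·v| / (|n||v|) = |-140| / (√27 · √1200) = 0.77778.
θ ≈ 51.06°.

51.06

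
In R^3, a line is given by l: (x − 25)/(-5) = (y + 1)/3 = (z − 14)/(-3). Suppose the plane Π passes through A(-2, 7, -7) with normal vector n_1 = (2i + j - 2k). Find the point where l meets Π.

l has direction (-5, 3, -3) through (25, -1, 14).
Π: n_1·r = n_1·A gives 2x + y - 2z = 17.
Substitute r = (25, -1, 14) + t(-5, 3, -3) into the plane: 21 + (-1)t = 17, so t = 4.
Intersection: (25, -1, 14) + 4·(-5, 3, -3) = (5, 11, 2).

(5, 11, 2)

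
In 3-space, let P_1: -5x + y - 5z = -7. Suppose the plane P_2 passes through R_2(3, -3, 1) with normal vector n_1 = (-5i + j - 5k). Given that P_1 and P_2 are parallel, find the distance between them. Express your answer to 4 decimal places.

P_2: n_1·r = n_1·R_2 gives -5x + y - 5z = -23.
Same normal n = (-5, 1, -5) with |n| = √51; distance = |-7 − (-23)| / |n| = 16/√51 ≈ 2.2404.

2.2404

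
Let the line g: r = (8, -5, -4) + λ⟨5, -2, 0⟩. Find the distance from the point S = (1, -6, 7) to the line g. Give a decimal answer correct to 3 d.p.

11.552

Taking (8, -5, -4) on g with direction v = (5, -2, 0): w = S − (8, -5, -4) = (-7, -1, 11), and w × v = (22, 55, 19).
Distance = |w × v| / |v| = √3870 / √29 ≈ 11.552.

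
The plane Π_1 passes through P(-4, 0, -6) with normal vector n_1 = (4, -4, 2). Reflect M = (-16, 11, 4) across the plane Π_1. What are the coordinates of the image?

(0, -5, 12)

Π_1: n_1·r = n_1·P gives 4x - 4y + 2z = -28.
λ = (n·M − d)/|n|² = (-100 − (-28))/36 = -2.
Reflection = M − 2λn = (-16, 11, 4) − (-4)·(4, -4, 2) = (0, -5, 12).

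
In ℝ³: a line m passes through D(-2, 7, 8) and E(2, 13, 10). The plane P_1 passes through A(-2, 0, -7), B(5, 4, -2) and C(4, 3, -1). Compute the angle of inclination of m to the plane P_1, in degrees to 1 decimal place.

A direction vector for m is E − D = (4, 6, 2).
AB = (7, 4, 5), AC = (6, 3, 6); a normal to P_1 is AB × AC = (9, -12, -3).
Using A: P_1 has equation 9x - 12y - 3z = 3.
sin θ = |n·v| / (|n||v|) = |-42| / (√234 · √56) = 0.36690.
θ ≈ 21.5°.

21.5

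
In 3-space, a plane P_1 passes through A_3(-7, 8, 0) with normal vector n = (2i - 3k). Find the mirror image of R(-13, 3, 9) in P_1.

P_1: n·r = n·A_3 gives 2x - 3z = -14.
λ = (n·R − d)/|n|² = (-53 − (-14))/13 = -3.
Reflection = R − 2λn = (-13, 3, 9) − (-6)·(2, 0, -3) = (-1, 3, -9).

(-1, 3, -9)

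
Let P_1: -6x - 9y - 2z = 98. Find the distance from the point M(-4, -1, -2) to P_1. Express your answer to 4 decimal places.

n·M − d = (-6)·(-4) + (-9)·(-1) + (-2)·(-2) − 98 = -61; |n| = √121.
Distance = |-61| / √121 = 61/√121 ≈ 5.5455.

5.5455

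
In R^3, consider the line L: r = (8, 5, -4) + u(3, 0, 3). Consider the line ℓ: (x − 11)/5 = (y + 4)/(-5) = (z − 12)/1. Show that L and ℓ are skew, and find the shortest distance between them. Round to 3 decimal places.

12.432

ℓ has direction (5, -5, 1) through (11, -4, 12).
Common perpendicular direction n = (3, 0, 3) × (5, -5, 1) = (15, 12, -15).
With w = (11, -4, 12) − (8, 5, -4) = (3, -9, 16), w · n = -303.
Since n ≠ 0 the lines are not parallel, and w · n = -303 ≠ 0 so they do not intersect; hence they are skew.
Distance = |w · n| / |n| = |-303| / √594 ≈ 12.432.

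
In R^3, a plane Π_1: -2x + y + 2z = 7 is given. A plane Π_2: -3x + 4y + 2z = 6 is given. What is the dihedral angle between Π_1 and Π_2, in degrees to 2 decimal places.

cos θ = |n₁·n₂| / (|n₁||n₂|) = |14| / (√9 · √29).
θ = arccos(0.86658) ≈ 29.94°.

29.94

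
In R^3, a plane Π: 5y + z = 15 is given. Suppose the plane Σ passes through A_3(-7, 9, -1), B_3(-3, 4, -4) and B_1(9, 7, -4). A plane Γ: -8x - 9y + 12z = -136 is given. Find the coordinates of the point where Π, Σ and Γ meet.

(5, 4, -5)

A_3B_3 = (4, -5, -3), A_3B_1 = (16, -2, -3); a normal to Σ is A_3B_3 × A_3B_1 = (9, -36, 72).
Using A_3: Σ has equation 9x - 36y + 72z = -459.
Solving the 3×3 linear system 5y + z = 15, 9x - 36y + 72z = -459, -8x - 9y + 12z = -136 (e.g. by elimination or Cramer's rule, determinant = -3789) gives (5, 4, -5).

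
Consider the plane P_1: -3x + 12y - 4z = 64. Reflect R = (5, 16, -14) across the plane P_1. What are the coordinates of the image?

(11, -8, -6)

λ = (n·R − d)/|n|² = (233 − 64)/169 = 1.
Reflection = R − 2λn = (5, 16, -14) − 2·(-3, 12, -4) = (11, -8, -6).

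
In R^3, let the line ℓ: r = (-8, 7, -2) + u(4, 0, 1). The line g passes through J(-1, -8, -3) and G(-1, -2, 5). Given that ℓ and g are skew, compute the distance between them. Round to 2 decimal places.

10.24

A direction vector for g is G − J = (0, 6, 8).
Common perpendicular direction n = (4, 0, 1) × (0, 6, 8) = (-6, -32, 24).
With w = (-1, -8, -3) − (-8, 7, -2) = (7, -15, -1), w · n = 414.
Distance = |w · n| / |n| = |414| / √1636 ≈ 10.24.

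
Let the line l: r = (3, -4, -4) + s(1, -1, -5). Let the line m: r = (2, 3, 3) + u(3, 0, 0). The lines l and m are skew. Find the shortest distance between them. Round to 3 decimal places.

Common perpendicular direction n = (1, -1, -5) × (3, 0, 0) = (0, -15, 3).
With w = (2, 3, 3) − (3, -4, -4) = (-1, 7, 7), w · n = -84.
Distance = |w · n| / |n| = |-84| / √234 ≈ 5.491.

5.491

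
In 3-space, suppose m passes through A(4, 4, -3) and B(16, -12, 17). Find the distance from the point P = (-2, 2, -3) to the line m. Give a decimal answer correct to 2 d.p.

6.16

A direction vector for m is B − A = (12, -16, 20).
Taking (4, 4, -3) on m with direction v = (12, -16, 20): w = P − (4, 4, -3) = (-6, -2, 0), and w × v = (-40, 120, 120).
Distance = |w × v| / |v| = √30400 / √800 ≈ 6.16.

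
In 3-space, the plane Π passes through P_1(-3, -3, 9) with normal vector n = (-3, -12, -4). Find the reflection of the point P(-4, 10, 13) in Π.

(-10, -14, 5)

Π: n·r = n·P_1 gives -3x - 12y - 4z = 9.
λ = (n·P − d)/|n|² = (-160 − 9)/169 = -1.
Reflection = P − 2λn = (-4, 10, 13) − (-2)·(-3, -12, -4) = (-10, -14, 5).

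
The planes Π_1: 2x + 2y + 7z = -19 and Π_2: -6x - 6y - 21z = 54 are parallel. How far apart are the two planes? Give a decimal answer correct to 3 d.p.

0.132

Rescale Π_2 by 1/(-3): 2x + 2y + 7z = -18. Then distance = |-19 − (-18)| / √57 ≈ 0.132.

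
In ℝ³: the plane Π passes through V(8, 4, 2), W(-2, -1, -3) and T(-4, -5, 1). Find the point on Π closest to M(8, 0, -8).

(4, 5, -5)

VW = (-10, -5, -5), VT = (-12, -9, -1); a normal to Π is VW × VT = (-40, 50, 30).
Using V: Π has equation -40x + 50y + 30z = -60.
Foot = M − λn with λ = (n·M − d)/|n|² = (-560 − (-60))/5000 = -1/10.
Foot = (8, 0, -8) − (-1/10)·(-40, 50, 30) = (4, 5, -5).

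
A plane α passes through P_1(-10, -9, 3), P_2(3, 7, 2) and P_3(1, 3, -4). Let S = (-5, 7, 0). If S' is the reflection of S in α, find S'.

(5, -1, 2)

P_1P_2 = (13, 16, -1), P_1P_3 = (11, 12, -7); a normal to α is P_1P_2 × P_1P_3 = (-100, 80, -20).
Using P_1: α has equation -100x + 80y - 20z = 220.
λ = (n·S − d)/|n|² = (1060 − 220)/16800 = 1/20.
Reflection = S − 2λn = (-5, 7, 0) − (1/10)·(-100, 80, -20) = (5, -1, 2).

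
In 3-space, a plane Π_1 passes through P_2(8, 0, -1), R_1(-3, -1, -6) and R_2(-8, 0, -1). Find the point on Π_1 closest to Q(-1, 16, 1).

P_2R_1 = (-11, -1, -5), P_2R_2 = (-16, 0, 0); a normal to Π_1 is P_2R_1 × P_2R_2 = (0, 80, -16).
Using P_2: Π_1 has equation 80y - 16z = 16.
Foot = Q − λn with λ = (n·Q − d)/|n|² = (1264 − 16)/6656 = 3/16.
Foot = (-1, 16, 1) − (3/16)·(0, 80, -16) = (-1, 1, 4).

(-1, 1, 4)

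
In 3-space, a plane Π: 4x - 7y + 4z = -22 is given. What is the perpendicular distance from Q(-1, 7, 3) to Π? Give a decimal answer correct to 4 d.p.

2.1111

n·Q − d = (4)·(-1) + (-7)·(7) + (4)·(3) − (-22) = -19; |n| = √81.
Distance = |-19| / √81 = 19/√81 ≈ 2.1111.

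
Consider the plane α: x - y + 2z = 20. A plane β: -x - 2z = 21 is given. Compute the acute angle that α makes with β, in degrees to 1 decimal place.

cos θ = |n₁·n₂| / (|n₁||n₂|) = |-5| / (√6 · √5).
θ = arccos(0.91287) ≈ 24.1°.

24.1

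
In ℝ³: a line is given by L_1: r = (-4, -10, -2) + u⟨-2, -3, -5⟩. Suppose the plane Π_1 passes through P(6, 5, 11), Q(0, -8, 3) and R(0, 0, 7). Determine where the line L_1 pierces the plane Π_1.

(-2, -7, 3)

PQ = (-6, -13, -8), PR = (-6, -5, -4); a normal to Π_1 is PQ × PR = (12, 24, -48).
Using P: Π_1 has equation 12x + 24y - 48z = -336.
Substitute r = (-4, -10, -2) + t(-2, -3, -5) into the plane: -192 + 144t = -336, so t = -1.
Intersection: (-4, -10, -2) + (-1)·(-2, -3, -5) = (-2, -7, 3).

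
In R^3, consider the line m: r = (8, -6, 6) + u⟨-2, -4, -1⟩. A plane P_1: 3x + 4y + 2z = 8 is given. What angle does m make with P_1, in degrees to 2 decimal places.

sin θ = |n·v| / (|n||v|) = |-24| / (√29 · √21) = 0.97253.
θ ≈ 76.54°.

76.54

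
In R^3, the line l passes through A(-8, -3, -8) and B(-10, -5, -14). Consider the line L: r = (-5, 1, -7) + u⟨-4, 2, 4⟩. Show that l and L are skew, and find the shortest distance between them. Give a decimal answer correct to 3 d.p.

A direction vector for l is B − A = (-2, -2, -6).
Common perpendicular direction n = (-2, -2, -6) × (-4, 2, 4) = (4, 32, -12).
With w = (-5, 1, -7) − (-8, -3, -8) = (3, 4, 1), w · n = 128.
Since n ≠ 0 the lines are not parallel, and w · n = 128 ≠ 0 so they do not intersect; hence they are skew.
Distance = |w · n| / |n| = |128| / √1184 ≈ 3.720.

3.720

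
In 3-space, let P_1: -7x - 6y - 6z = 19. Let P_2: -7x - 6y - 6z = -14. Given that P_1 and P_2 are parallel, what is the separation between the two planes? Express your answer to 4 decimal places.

3.0000

Same normal n = (-7, -6, -6) with |n| = √121; distance = |19 − (-14)| / |n| = 33/√121 ≈ 3.0000.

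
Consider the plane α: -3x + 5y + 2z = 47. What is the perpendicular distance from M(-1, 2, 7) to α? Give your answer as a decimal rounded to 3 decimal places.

n·M − d = (-3)·(-1) + (5)·(2) + (2)·(7) − 47 = -20; |n| = √38.
Distance = |-20| / √38 = 20/√38 ≈ 3.244.

3.244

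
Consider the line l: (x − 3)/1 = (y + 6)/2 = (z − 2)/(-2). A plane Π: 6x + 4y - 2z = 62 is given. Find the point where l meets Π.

l has direction (1, 2, -2) through (3, -6, 2).
Substitute r = (3, -6, 2) + t(1, 2, -2) into the plane: -10 + 18t = 62, so t = 4.
Intersection: (3, -6, 2) + 4·(1, 2, -2) = (7, 2, -6).

(7, 2, -6)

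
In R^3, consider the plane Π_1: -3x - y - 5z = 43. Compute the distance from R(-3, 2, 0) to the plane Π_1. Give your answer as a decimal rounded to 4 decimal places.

6.0851

n·R − d = (-3)·(-3) + (-1)·(2) + (-5)·(0) − 43 = -36; |n| = √35.
Distance = |-36| / √35 = 36/√35 ≈ 6.0851.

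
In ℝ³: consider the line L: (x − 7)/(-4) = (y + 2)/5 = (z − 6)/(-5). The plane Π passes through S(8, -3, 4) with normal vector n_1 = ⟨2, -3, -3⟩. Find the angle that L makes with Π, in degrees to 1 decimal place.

L has direction (-4, 5, -5) through (7, -2, 6).
Π: n_1·r = n_1·S gives 2x - 3y - 3z = 13.
sin θ = |n·v| / (|n||v|) = |-8| / (√22 · √66) = 0.20995.
θ ≈ 12.1°.

12.1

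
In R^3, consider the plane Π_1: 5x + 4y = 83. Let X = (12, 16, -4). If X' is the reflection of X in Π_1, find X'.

(2, 8, -4)

λ = (n·X − d)/|n|² = (124 − 83)/41 = 1.
Reflection = X − 2λn = (12, 16, -4) − 2·(5, 4, 0) = (2, 8, -4).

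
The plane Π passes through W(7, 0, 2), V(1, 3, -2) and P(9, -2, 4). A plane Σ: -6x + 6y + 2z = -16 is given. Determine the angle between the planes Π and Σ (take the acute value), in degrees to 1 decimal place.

42.6

WV = (-6, 3, -4), WP = (2, -2, 2); a normal to Π is WV × WP = (-2, 4, 6).
Using W: Π has equation -2x + 4y + 6z = -2.
cos θ = |n₁·n₂| / (|n₁||n₂|) = |48| / (√56 · √76).
θ = arccos(0.73577) ≈ 42.6°.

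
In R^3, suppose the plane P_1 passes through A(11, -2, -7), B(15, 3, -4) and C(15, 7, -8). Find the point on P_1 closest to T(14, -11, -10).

(8, -8, -7)

AB = (4, 5, 3), AC = (4, 9, -1); a normal to P_1 is AB × AC = (-32, 16, 16).
Using A: P_1 has equation -32x + 16y + 16z = -496.
Foot = T − λn with λ = (n·T − d)/|n|² = (-784 − (-496))/1536 = -3/16.
Foot = (14, -11, -10) − (-3/16)·(-32, 16, 16) = (8, -8, -7).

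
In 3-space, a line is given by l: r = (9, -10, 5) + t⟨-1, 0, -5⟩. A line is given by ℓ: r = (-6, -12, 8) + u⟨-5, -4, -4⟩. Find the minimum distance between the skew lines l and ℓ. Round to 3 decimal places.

Common perpendicular direction n = (-1, 0, -5) × (-5, -4, -4) = (-20, 21, 4).
With w = (-6, -12, 8) − (9, -10, 5) = (-15, -2, 3), w · n = 270.
Distance = |w · n| / |n| = |270| / √857 ≈ 9.223.

9.223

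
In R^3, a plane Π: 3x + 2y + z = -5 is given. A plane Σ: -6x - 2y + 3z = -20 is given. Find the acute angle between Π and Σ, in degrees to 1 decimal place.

43.5

cos θ = |n₁·n₂| / (|n₁||n₂|) = |-19| / (√14 · √49).
θ = arccos(0.72542) ≈ 43.5°.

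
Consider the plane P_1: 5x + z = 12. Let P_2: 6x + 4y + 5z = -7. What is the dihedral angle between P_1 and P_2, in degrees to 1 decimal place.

cos θ = |n₁·n₂| / (|n₁||n₂|) = |35| / (√26 · √77).
θ = arccos(0.78223) ≈ 38.5°.

38.5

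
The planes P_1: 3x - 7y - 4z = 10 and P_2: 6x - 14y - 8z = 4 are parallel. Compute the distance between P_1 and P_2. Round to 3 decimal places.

Rescale P_2 by 1/2: 3x - 7y - 4z = 2. Then distance = |10 − 2| / √74 ≈ 0.930.

0.930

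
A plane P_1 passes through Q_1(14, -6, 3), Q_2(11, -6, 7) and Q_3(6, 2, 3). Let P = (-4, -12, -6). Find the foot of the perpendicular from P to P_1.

Q_1Q_2 = (-3, 0, 4), Q_1Q_3 = (-8, 8, 0); a normal to P_1 is Q_1Q_2 × Q_1Q_3 = (-32, -32, -24).
Using Q_1: P_1 has equation -32x - 32y - 24z = -328.
Foot = P − λn with λ = (n·P − d)/|n|² = (656 − (-328))/2624 = 3/8.
Foot = (-4, -12, -6) − (3/8)·(-32, -32, -24) = (8, 0, 3).

(8, 0, 3)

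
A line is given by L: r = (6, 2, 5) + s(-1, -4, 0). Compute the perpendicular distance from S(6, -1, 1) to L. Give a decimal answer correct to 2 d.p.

Taking (6, 2, 5) on L with direction v = (-1, -4, 0): w = S − (6, 2, 5) = (0, -3, -4), and w × v = (-16, 4, -3).
Distance = |w × v| / |v| = √281 / √17 ≈ 4.07.

4.07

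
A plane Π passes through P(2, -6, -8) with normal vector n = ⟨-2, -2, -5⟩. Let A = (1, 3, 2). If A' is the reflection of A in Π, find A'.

(-7, -5, -18)

Π: n·r = n·P gives -2x - 2y - 5z = 48.
λ = (n·A − d)/|n|² = (-18 − 48)/33 = -2.
Reflection = A − 2λn = (1, 3, 2) − (-4)·(-2, -2, -5) = (-7, -5, -18).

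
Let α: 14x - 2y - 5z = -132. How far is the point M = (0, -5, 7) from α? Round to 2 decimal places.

7.13

n·M − d = (14)·(0) + (-2)·(-5) + (-5)·(7) − (-132) = 107; |n| = √225.
Distance = |107| / √225 = 107/√225 ≈ 7.13.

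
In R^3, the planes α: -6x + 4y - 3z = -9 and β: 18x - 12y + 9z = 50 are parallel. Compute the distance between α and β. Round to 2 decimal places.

0.98

Rescale β by 1/(-3): -6x + 4y - 3z = -50/3. Then distance = |-9 − (-50/3)| / √61 ≈ 0.98.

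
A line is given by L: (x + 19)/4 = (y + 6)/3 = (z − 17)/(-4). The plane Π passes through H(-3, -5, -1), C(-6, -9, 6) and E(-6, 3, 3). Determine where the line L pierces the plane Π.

L has direction (4, 3, -4) through (-19, -6, 17).
HC = (-3, -4, 7), HE = (-3, 8, 4); a normal to Π is HC × HE = (-72, -9, -36).
Using H: Π has equation -72x - 9y - 36z = 297.
Substitute r = (-19, -6, 17) + t(4, 3, -4) into the plane: 810 + (-171)t = 297, so t = 3.
Intersection: (-19, -6, 17) + 3·(4, 3, -4) = (-7, 3, 5).

(-7, 3, 5)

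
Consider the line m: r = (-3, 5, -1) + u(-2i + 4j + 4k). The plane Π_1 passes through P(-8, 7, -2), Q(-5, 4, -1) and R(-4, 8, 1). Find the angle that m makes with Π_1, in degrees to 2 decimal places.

32.31

PQ = (3, -3, 1), PR = (4, 1, 3); a normal to Π_1 is PQ × PR = (-10, -5, 15).
Using P: Π_1 has equation -10x - 5y + 15z = 15.
sin θ = |n·v| / (|n||v|) = |60| / (√350 · √36) = 0.53452.
θ ≈ 32.31°.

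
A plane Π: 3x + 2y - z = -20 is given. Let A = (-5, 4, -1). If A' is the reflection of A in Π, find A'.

λ = (n·A − d)/|n|² = (-6 − (-20))/14 = 1.
Reflection = A − 2λn = (-5, 4, -1) − 2·(3, 2, -1) = (-11, 0, 1).

(-11, 0, 1)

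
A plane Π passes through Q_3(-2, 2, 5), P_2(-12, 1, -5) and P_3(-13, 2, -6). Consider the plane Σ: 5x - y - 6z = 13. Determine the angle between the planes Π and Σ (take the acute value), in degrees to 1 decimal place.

Q_3P_2 = (-10, -1, -10), Q_3P_3 = (-11, 0, -11); a normal to Π is Q_3P_2 × Q_3P_3 = (11, 0, -11).
Using Q_3: Π has equation 11x - 11z = -77.
cos θ = |n₁·n₂| / (|n₁||n₂|) = |121| / (√242 · √62).
θ = arccos(0.98783) ≈ 8.9°.

8.9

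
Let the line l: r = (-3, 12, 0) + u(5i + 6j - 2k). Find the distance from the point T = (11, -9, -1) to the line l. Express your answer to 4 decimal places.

24.3544

Taking (-3, 12, 0) on l with direction v = (5, 6, -2): w = T − (-3, 12, 0) = (14, -21, -1), and w × v = (48, 23, 189).
Distance = |w × v| / |v| = √38554 / √65 ≈ 24.3544.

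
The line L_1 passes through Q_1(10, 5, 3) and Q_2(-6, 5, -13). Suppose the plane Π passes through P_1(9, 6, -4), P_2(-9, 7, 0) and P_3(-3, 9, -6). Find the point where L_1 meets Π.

A direction vector for L_1 is Q_2 − Q_1 = (-16, 0, -16).
P_1P_2 = (-18, 1, 4), P_1P_3 = (-12, 3, -2); a normal to Π is P_1P_2 × P_1P_3 = (-14, -84, -42).
Using P_1: Π has equation -14x - 84y - 42z = -462.
Substitute r = (10, 5, 3) + t(-16, 0, -16) into the plane: -686 + 896t = -462, so t = 1/4.
Intersection: (10, 5, 3) + (1/4)·(-16, 0, -16) = (6, 5, -1).

(6, 5, -1)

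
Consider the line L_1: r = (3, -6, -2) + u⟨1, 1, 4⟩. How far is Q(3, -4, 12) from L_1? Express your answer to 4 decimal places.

Taking (3, -6, -2) on L_1 with direction v = (1, 1, 4): w = Q − (3, -6, -2) = (0, 2, 14), and w × v = (-6, 14, -2).
Distance = |w × v| / |v| = √236 / √18 ≈ 3.6209.

3.6209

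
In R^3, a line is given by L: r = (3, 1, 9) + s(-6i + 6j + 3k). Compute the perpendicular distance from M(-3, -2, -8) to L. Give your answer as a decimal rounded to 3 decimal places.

17.904

Taking (3, 1, 9) on L with direction v = (-6, 6, 3): w = M − (3, 1, 9) = (-6, -3, -17), and w × v = (93, 120, -54).
Distance = |w × v| / |v| = √25965 / √81 ≈ 17.904.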